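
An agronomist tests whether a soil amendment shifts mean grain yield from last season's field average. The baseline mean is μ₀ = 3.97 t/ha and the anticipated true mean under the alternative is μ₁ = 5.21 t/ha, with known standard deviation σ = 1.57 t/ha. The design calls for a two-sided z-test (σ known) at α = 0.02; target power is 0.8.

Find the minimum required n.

Standardized effect: d = |μ₁ − μ₀| / σ = |5.21 − 3.97| / 1.57 = 0.7898
For power 0.8 need Φ(δ − z_{0.01}) = 0.8, so δ = z_{0.01} + z_{0.20} = 2.326 + 0.842 = 3.168.
(Ignoring the negligible lower-tail rejection probability gives the usual closed-form inversion.)
δ = d·√n ⇒ n = (δ/d)² = (3.168 / 0.7898)² = 16.09.
Rounding up, n = 17.

n = 17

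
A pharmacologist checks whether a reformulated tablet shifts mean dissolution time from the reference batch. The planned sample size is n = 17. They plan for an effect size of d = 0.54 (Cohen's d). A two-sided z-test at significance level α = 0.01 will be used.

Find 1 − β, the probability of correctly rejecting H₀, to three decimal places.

Power ≈ 0.363

Noncentrality parameter: δ = d·√n = 0.54 × √17 = 2.2265
Critical value for a two-sided test at α = 0.01: z_{α/2} = 2.576.
Power = Φ(δ − 2.576) + Φ(−δ − 2.576) = Φ(-0.349) + Φ(-4.802) = 0.3634 + 0.0000 = 0.3634.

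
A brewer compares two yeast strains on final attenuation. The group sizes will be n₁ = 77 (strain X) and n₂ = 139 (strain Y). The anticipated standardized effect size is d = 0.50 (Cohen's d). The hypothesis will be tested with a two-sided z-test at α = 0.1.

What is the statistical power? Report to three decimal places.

Power ≈ 0.970

Noncentrality parameter: δ = d / √(1/n₁ + 1/n₂) = 0.50 / √(1/77 + 1/139) = 3.5196
Two-sided α = 0.1 → critical value z_{0.05} = 1.645.
Power = Φ(δ − 1.645) + Φ(−δ − 1.645) = Φ(1.875) + Φ(-5.164) = 0.9696 + 0.0000 = 0.9696.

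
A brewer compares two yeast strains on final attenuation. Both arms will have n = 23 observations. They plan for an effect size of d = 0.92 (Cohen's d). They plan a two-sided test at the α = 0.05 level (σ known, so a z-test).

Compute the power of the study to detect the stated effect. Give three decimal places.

Power ≈ 0.877

Noncentrality parameter: δ = d·√(n/2) = 0.92 × √(23/2) = 3.1199
Critical value for a two-sided test at α = 0.05: z_{α/2} = 1.960.
Power = Φ(δ − 1.960) + Φ(−δ − 1.960) = Φ(1.160) + Φ(-5.080) = 0.8770 + 0.0000 = 0.8770.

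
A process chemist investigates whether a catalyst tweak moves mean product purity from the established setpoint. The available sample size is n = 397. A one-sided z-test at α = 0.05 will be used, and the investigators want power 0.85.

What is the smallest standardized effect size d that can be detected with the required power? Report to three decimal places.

d ≈ 0.135

Need Φ(δ − 1.645) = 0.85, so δ = 1.645 + 1.036 = 2.681.
δ = d·√n ⇒ d = δ/√n = 2.681/√397 = 0.1346.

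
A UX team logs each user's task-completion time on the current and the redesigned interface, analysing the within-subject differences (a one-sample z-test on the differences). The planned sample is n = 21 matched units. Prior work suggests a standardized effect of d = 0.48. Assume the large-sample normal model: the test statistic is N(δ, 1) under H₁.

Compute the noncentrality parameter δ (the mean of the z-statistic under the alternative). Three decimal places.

δ ≈ 2.200

The noncentrality parameter scales effect size by the design's sample-size factor: δ = d·√n = 0.48 × √21 = 2.1996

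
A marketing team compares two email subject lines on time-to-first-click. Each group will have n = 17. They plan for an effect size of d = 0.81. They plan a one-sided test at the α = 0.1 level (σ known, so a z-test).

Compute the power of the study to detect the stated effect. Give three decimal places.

Power ≈ 0.860

Noncentrality parameter: δ = d·√(n/2) = 0.81 × √(17/2) = 2.3615
One-sided α = 0.1 → critical value z_{0.1} = 1.282.
Power = Φ(δ − 1.282) = Φ(1.080) = 0.8599.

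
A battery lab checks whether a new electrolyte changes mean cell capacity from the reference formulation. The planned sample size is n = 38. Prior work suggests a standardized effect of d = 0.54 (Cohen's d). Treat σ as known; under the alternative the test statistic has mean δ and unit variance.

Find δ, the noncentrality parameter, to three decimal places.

δ ≈ 3.329

The noncentrality parameter scales effect size by the design's sample-size factor: δ = d·√n = 0.54 × √38 = 3.3288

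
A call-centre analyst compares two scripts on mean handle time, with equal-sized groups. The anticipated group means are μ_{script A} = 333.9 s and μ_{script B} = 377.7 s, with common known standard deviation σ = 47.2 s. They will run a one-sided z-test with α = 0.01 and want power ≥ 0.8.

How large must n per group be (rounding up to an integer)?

n = 24 per group

Standardized effect: d = |μ_{script A} − μ_{script B}| / σ = |333.9 − 377.7| / 47.2 = 0.9280
For power 0.8 need Φ(δ − z_{0.01}) = 0.8, so δ = z_{0.01} + z_{0.20} = 2.326 + 0.842 = 3.168.
δ = d·√(n/2) ⇒ n = 2(δ/d)² = 2 × (3.168 / 0.9280)² = 23.31.
Round up to the next whole unit.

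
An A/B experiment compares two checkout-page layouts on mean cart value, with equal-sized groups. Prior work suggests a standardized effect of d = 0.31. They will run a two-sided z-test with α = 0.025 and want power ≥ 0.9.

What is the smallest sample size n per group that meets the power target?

n = 259 per group

Set Φ(δ − 2.241) = 0.9; then δ − 2.241 = Φ⁻¹(0.9) = 1.282, giving δ = 3.523.
(For δ > 0 the lower-tail rejection region contributes negligibly to power, so the one-term inversion is standard.)
δ = d·√(n/2) ⇒ n = 2(δ/d)² = 2 × (3.523 / 0.31)² = 258.30.
Round up to the next whole unit.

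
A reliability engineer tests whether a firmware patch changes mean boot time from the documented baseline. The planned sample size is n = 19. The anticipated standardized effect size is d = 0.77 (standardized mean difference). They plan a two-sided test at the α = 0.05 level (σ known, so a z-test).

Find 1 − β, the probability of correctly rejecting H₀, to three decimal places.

Noncentrality parameter: δ = d·√n = 0.77 × √19 = 3.3564
Two-sided α = 0.05 → critical value z_{0.025} = 1.960.
Power = Φ(δ − 1.960) + Φ(−δ − 1.960) = Φ(1.396) + Φ(-5.316) = 0.9187 + 0.0000 = 0.9187.

Power ≈ 0.919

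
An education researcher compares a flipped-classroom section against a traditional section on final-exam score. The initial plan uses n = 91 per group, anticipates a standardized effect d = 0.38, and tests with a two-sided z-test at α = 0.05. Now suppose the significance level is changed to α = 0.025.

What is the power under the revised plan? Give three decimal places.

δ = d·√(n/2) = 0.38 × √(91/2) = 2.5632 (unchanged). New critical value: z_{0.0125} = 2.241.
Revised power = Φ(δ − 2.241) + Φ(−δ − 2.241) = Φ(0.322) + Φ(-4.805) = 0.6262 + 0.0000 = 0.6262.

Power ≈ 0.626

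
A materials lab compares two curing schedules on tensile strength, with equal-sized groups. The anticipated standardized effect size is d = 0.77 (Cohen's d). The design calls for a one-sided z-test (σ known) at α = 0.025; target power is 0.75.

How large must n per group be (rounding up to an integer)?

n = 24 per group

Set Φ(δ − 1.960) = 0.75; then δ − 1.960 = Φ⁻¹(0.75) = 0.674, giving δ = 2.634.
δ = d·√(n/2) ⇒ n = 2(δ/d)² = 2 × (2.634 / 0.77)² = 23.41.
Rounding up, n = 24 per group.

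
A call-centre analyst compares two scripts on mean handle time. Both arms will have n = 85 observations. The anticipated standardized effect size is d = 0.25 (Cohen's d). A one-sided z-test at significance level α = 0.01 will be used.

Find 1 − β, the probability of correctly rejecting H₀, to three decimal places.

Noncentrality parameter: δ = d·√(n/2) = 0.25 × √(85/2) = 1.6298
One-sided α = 0.01 → critical value z_{0.01} = 2.326.
Power = Φ(δ − 2.326) = Φ(-0.697) = 0.2430.

Power ≈ 0.243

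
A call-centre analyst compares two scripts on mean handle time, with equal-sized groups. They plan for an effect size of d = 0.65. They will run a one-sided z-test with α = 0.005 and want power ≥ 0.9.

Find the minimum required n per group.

For power 0.9 need Φ(δ − z_{0.005}) = 0.9, so δ = z_{0.005} + z_{0.10} = 2.576 + 1.282 = 3.857.
δ = d·√(n/2) ⇒ n = 2(δ/d)² = 2 × (3.857 / 0.65)² = 70.43.
Rounding up, n = 71 per group.

n = 71 per group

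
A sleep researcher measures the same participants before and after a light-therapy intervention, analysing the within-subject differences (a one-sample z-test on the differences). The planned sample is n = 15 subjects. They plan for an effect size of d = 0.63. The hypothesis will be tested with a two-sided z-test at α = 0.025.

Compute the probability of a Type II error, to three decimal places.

β ≈ 0.421

Noncentrality parameter: δ = d·√n = 0.63 × √15 = 2.4400
Critical value for a two-sided test at α = 0.025: z_{α/2} = 2.241.
Power = Φ(δ − 2.241) + Φ(−δ − 2.241) = Φ(0.199) + Φ(-4.681) = 0.5787 + 0.0000 = 0.5787.
Type II error: β = 1 − power = 1 − 0.5787 = 0.4213.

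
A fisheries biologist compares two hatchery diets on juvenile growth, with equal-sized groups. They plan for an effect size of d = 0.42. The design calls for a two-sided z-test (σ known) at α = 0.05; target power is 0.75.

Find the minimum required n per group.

n = 79 per group

Set Φ(δ − 1.960) = 0.75; then δ − 1.960 = Φ⁻¹(0.75) = 0.674, giving δ = 2.634.
(For δ > 0 the lower-tail rejection region contributes negligibly to power, so the one-term inversion is standard.)
δ = d·√(n/2) ⇒ n = 2(δ/d)² = 2 × (2.634 / 0.42)² = 78.69.
Rounding up, n = 79 per group.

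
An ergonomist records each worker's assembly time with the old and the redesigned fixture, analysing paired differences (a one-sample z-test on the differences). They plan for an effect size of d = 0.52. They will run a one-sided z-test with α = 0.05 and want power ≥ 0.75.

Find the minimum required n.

For power 0.75 need Φ(δ − z_{0.05}) = 0.75, so δ = z_{0.05} + z_{0.25} = 1.645 + 0.674 = 2.319.
δ = d·√n ⇒ n = (δ/d)² = (2.319 / 0.52)² = 19.89.
Rounding up, n = 20.

n = 20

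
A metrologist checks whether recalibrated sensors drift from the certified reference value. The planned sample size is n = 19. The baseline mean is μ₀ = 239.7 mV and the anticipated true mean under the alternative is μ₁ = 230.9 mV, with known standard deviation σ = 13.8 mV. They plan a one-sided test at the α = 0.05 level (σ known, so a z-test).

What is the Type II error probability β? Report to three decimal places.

Standardized effect: d = |μ₁ − μ₀| / σ = |230.9 − 239.7| / 13.8 = 0.6377
Noncentrality parameter: δ = d·√n = 0.6377 × √19 = 2.7796
One-sided α = 0.05 → critical value z_{0.05} = 1.645.
Power = Φ(δ − 1.645) = Φ(1.135) = 0.8718.
Type II error: β = 1 − power = 1 − 0.8718 = 0.1282.

β ≈ 0.128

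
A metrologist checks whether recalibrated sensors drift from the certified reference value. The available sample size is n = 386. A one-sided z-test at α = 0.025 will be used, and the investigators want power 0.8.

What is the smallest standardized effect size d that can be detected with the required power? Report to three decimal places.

d ≈ 0.143

Required noncentrality: δ = z_{0.025} + z_{0.20} = 1.960 + 0.842 = 2.802.
δ = d·√n ⇒ d = δ/√n = 2.802/√386 = 0.1426.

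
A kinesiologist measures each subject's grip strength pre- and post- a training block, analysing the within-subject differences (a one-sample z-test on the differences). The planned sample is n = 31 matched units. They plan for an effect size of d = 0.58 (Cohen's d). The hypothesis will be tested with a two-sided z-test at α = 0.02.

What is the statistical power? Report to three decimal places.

Power ≈ 0.817

Noncentrality parameter: δ = d·√n = 0.58 × √31 = 3.2293
Two-sided α = 0.02 → critical value z_{0.01} = 2.326.
Power = Φ(δ − 2.326) + Φ(−δ − 2.326) = Φ(0.903) + Φ(-5.556) = 0.8167 + 0.0000 = 0.8167.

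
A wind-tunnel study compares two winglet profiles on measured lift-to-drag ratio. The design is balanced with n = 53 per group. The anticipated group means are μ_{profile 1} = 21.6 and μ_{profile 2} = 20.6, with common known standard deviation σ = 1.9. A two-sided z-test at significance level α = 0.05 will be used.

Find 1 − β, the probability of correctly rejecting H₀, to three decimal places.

Standardized effect: d = |μ_{profile 1} − μ_{profile 2}| / σ = |21.6 − 20.6| / 1.9 = 0.5263
Noncentrality parameter: λ = d·√(n/2) = 0.5263 × √(53/2) = 2.7094
Critical value for a two-sided test at α = 0.05: z_{α/2} = 1.960.
Power = Φ(λ − 1.960) + Φ(−λ − 1.960) = Φ(0.749) + Φ(-4.669) = 0.7732 + 0.0000 = 0.7732.

Power ≈ 0.773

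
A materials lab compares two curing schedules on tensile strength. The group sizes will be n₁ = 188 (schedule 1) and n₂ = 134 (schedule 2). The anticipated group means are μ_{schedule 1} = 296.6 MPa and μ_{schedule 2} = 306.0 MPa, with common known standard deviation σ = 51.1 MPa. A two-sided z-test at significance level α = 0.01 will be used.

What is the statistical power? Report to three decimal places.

Power ≈ 0.171

Standardized effect: d = |μ_{schedule 1} − μ_{schedule 2}| / σ = |296.6 − 306.0| / 51.1 = 0.1840
Noncentrality parameter: δ = d / √(1/n₁ + 1/n₂) = 0.1840 / √(1/188 + 1/134) = 1.6271
Critical value for a two-sided test at α = 0.01: z_{α/2} = 2.576.
Power = Φ(δ − 2.576) + Φ(−δ − 2.576) = Φ(-0.949) + Φ(-4.203) = 0.1714 + 0.0000 = 0.1714.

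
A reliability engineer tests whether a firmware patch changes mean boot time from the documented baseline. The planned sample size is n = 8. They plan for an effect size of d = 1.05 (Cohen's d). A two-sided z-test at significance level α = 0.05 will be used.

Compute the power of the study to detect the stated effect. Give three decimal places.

Power ≈ 0.844

Noncentrality parameter: δ = d·√n = 1.05 × √8 = 2.9698
Two-sided α = 0.05 → critical value z_{0.025} = 1.960.
Power = Φ(δ − 1.960) + Φ(−δ − 1.960) = Φ(1.010) + Φ(-4.930) = 0.8437 + 0.0000 = 0.8437.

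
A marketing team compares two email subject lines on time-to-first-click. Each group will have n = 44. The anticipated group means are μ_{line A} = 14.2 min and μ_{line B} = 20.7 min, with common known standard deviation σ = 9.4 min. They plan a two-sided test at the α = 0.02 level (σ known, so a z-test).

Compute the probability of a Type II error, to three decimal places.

β ≈ 0.180

Standardized effect: d = |μ_{line A} − μ_{line B}| / σ = |14.2 − 20.7| / 9.4 = 0.6915
Noncentrality parameter: δ = d·√(n/2) = 0.6915 × √(44/2) = 3.2434
Two-sided α = 0.02 → critical value z_{0.01} = 2.326.
Power = Φ(δ − 2.326) + Φ(−δ − 2.326) = Φ(0.917) + Φ(-5.570) = 0.8204 + 0.0000 = 0.8204.
Type II error: β = 1 − power = 1 − 0.8204 = 0.1796.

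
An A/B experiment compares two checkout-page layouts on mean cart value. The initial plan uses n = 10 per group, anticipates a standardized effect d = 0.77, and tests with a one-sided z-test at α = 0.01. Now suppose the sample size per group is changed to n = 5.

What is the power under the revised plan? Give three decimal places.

Power ≈ 0.134

With n = 5 per group: δ = d·√(n/2) = 0.77 × √(5/2) = 1.2175. Critical value z_{0.01} = 2.326.
Revised power = P(Z > 2.326 − δ) = Φ(-1.109) = 0.1337.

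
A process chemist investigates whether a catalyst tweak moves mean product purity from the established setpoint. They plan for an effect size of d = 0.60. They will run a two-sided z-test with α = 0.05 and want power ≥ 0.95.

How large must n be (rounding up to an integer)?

n = 37

For power 0.95 need Φ(δ − z_{0.025}) = 0.95, so δ = z_{0.025} + z_{0.05} = 1.960 + 1.645 = 3.605.
(The Φ(−δ − z_{α/2}) term is vanishingly small for δ > 0 and is dropped in the standard sample-size formula.)
δ = d·√n ⇒ n = (δ/d)² = (3.605 / 0.60)² = 36.10.
Rounding up, n = 37.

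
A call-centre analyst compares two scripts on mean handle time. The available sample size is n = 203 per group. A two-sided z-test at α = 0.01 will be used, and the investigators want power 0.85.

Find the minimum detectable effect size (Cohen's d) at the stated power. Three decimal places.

d ≈ 0.359

Required noncentrality: δ = z_{0.005} + z_{0.15} = 2.576 + 1.036 = 3.612.
(The second rejection-region term Φ(−δ − z_{α/2}) is negligible and dropped.)
δ = d·√(n/2) ⇒ d = δ/√(n/2) = 3.612/√(203/2) = 0.3585.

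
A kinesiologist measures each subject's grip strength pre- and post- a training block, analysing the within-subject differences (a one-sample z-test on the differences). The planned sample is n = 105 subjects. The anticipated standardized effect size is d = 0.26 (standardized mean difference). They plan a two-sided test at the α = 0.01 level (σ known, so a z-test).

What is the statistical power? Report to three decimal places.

Power ≈ 0.535

Noncentrality parameter: δ = d·√n = 0.26 × √105 = 2.6642
Critical value for a two-sided test at α = 0.01: z_{α/2} = 2.576.
Power = Φ(δ − 2.576) + Φ(−δ − 2.576) = Φ(0.088) + Φ(-5.240) = 0.5352 + 0.0000 = 0.5352.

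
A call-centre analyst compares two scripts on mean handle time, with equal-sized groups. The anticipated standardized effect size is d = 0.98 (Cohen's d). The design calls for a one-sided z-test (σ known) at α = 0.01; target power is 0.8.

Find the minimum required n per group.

n = 21 per group

For power 0.8 need Φ(δ − z_{0.01}) = 0.8, so δ = z_{0.01} + z_{0.20} = 2.326 + 0.842 = 3.168.
δ = d·√(n/2) ⇒ n = 2(δ/d)² = 2 × (3.168 / 0.98)² = 20.90.
Rounding up, n = 21 per group.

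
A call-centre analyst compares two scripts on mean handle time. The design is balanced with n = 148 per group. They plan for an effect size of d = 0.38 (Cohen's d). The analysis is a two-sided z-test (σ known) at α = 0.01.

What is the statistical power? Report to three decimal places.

Noncentrality parameter: δ = d·√(n/2) = 0.38 × √(148/2) = 3.2689
Two-sided α = 0.01 → critical value z_{0.005} = 2.576.
Power = Φ(δ − 2.576) + Φ(−δ − 2.576) = Φ(0.693) + Φ(-5.845) = 0.7559 + 0.0000 = 0.7559.

Power ≈ 0.756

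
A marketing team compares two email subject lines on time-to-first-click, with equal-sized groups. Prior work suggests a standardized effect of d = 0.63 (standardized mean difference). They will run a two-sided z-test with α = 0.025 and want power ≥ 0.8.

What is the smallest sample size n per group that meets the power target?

n = 48 per group

Set Φ(δ − 2.241) = 0.8; then δ − 2.241 = Φ⁻¹(0.8) = 0.842, giving δ = 3.083.
(For δ > 0 the lower-tail rejection region contributes negligibly to power, so the one-term inversion is standard.)
δ = d·√(n/2) ⇒ n = 2(δ/d)² = 2 × (3.083 / 0.63)² = 47.90.
Round up to the next whole unit.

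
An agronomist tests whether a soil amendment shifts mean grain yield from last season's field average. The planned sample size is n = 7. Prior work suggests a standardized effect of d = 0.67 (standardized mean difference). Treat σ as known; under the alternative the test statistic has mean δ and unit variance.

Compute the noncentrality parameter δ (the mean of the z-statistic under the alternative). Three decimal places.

δ ≈ 1.773

δ = d·√n = 0.67 × √7 = 1.7727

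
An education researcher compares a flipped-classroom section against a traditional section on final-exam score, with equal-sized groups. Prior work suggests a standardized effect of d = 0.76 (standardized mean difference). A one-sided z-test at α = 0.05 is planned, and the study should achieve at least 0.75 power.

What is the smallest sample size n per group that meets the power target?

n = 19 per group

Set Φ(δ − 1.645) = 0.75; then δ − 1.645 = Φ⁻¹(0.75) = 0.674, giving δ = 2.319.
δ = d·√(n/2) ⇒ n = 2(δ/d)² = 2 × (2.319 / 0.76)² = 18.63.
Round up to the next whole unit.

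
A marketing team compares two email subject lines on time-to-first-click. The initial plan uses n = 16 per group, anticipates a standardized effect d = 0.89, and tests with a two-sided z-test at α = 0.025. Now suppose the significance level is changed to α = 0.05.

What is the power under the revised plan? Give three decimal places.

δ = d·√(n/2) = 0.89 × √(16/2) = 2.5173 (unchanged). New critical value: z_{0.025} = 1.960.
Revised power = Φ(δ − 1.960) + Φ(−δ − 1.960) = Φ(0.557) + Φ(-4.477) = 0.7114 + 0.0000 = 0.7114.

Power ≈ 0.711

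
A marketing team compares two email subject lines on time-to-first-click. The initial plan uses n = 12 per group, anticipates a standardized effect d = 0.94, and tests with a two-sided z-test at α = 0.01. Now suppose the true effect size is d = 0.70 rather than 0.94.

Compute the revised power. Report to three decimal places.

Power ≈ 0.195

With d = 0.70: δ = d·√(n/2) = 0.70 × √(12/2) = 1.7146. Critical value z_{0.005} = 2.576.
Revised power = Φ(δ − 2.576) + Φ(−δ − 2.576) = Φ(-0.861) + Φ(-4.290) = 0.1946 + 0.0000 = 0.1946.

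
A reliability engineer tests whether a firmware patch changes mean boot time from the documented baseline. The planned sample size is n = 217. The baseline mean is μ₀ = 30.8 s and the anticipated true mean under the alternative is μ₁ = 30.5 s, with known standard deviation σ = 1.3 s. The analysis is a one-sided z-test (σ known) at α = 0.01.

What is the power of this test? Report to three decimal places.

Standardized effect: d = |μ₁ − μ₀| / σ = |30.5 − 30.8| / 1.3 = 0.2308
Noncentrality parameter: δ = d·√n = 0.2308 × √217 = 3.3994
One-sided α = 0.01 → critical value z_{0.01} = 2.326.
Power = P(Z > 2.326 − δ) = Φ(1.073) = 0.8584.

Power ≈ 0.858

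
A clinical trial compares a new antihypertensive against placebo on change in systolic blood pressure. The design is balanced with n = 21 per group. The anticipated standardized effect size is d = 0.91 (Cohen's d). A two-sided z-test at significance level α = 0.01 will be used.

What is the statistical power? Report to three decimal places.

Noncentrality parameter: δ = d·√(n/2) = 0.91 × √(21/2) = 2.9487
Critical value for a two-sided test at α = 0.01: z_{α/2} = 2.576.
Power = Φ(δ − 2.576) + Φ(−δ − 2.576) = Φ(0.373) + Φ(-5.525) = 0.6454 + 0.0000 = 0.6454.

Power ≈ 0.645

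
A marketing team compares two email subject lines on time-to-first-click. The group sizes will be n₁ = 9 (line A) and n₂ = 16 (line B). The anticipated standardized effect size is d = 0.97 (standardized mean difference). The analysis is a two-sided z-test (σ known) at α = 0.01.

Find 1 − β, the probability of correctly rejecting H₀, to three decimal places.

Power ≈ 0.402

Noncentrality parameter: δ = d / √(1/n₁ + 1/n₂) = 0.97 / √(1/9 + 1/16) = 2.3280
Critical value for a two-sided test at α = 0.01: z_{α/2} = 2.576.
Power = Φ(δ − 2.576) + Φ(−δ − 2.576) = Φ(-0.248) + Φ(-4.904) = 0.4021 + 0.0000 = 0.4021.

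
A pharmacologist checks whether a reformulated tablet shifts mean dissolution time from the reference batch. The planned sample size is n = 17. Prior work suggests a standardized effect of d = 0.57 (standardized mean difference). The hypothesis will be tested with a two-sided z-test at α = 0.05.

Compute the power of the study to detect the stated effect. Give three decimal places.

Noncentrality parameter: δ = d·√n = 0.57 × √17 = 2.3502
Two-sided α = 0.05 → critical value z_{0.025} = 1.960.
Power = Φ(δ − 1.960) + Φ(−δ − 1.960) = Φ(0.390) + Φ(-4.310) = 0.6518 + 0.0000 = 0.6518.

Power ≈ 0.652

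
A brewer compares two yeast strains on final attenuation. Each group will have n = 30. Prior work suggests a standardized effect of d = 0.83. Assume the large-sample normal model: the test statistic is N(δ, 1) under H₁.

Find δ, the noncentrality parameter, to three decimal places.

δ ≈ 3.215

The noncentrality parameter scales effect size by the design's sample-size factor: δ = d·√(n/2) = 0.83 × √(30/2) = 3.2146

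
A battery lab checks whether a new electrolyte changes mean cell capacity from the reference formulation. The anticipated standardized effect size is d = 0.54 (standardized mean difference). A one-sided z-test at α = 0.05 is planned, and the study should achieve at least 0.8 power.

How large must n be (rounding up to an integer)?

Set Φ(δ − 1.645) = 0.8; then δ − 1.645 = Φ⁻¹(0.8) = 0.842, giving δ = 2.486.
δ = d·√n ⇒ n = (δ/d)² = (2.486 / 0.54)² = 21.20.
Rounding up, n = 22.

n = 22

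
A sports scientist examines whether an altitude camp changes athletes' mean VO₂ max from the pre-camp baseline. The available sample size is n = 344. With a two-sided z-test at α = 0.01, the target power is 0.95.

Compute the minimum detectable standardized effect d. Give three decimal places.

d ≈ 0.228

Required noncentrality: δ = z_{0.005} + z_{0.05} = 2.576 + 1.645 = 4.221.
(Lower-tail contribution to power is negligible for δ > 0.)
δ = d·√n ⇒ d = δ/√n = 4.221/√344 = 0.2276.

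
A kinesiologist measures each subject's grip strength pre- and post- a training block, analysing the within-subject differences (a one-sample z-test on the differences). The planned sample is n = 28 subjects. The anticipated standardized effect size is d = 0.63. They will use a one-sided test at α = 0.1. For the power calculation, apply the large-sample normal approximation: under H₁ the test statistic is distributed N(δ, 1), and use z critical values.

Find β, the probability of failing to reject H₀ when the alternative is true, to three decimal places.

Noncentrality parameter: δ = d·√n = 0.63 × √28 = 3.3336
One-sided α = 0.1 → critical value z_{0.1} = 1.282.
Power = P(Z > 1.282 − δ) = Φ(2.052) = 0.9799.
Type II error: β = 1 − power = 1 − 0.9799 = 0.0201.

β ≈ 0.020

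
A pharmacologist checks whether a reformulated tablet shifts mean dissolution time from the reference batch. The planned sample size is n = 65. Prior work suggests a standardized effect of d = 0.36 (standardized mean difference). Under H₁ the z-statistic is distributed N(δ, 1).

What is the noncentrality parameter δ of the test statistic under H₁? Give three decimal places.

The noncentrality parameter scales effect size by the design's sample-size factor: δ = d·√n = 0.36 × √65 = 2.9024

δ ≈ 2.902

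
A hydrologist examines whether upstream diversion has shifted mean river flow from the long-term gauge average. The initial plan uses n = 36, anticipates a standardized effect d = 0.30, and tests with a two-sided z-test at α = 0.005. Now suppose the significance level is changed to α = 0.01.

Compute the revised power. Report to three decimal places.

Power ≈ 0.219

δ = d·√n = 0.30 × √36 = 1.8000 (unchanged). New critical value: z_{0.005} = 2.576.
Revised power = Φ(δ − 2.576) + Φ(−δ − 2.576) = Φ(-0.776) + Φ(-4.376) = 0.2189 + 0.0000 = 0.2189.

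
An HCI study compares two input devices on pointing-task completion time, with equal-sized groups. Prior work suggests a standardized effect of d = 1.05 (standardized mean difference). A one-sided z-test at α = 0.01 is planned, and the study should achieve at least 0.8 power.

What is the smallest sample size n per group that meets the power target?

Set Φ(δ − 2.326) = 0.8; then δ − 2.326 = Φ⁻¹(0.8) = 0.842, giving δ = 3.168.
δ = d·√(n/2) ⇒ n = 2(δ/d)² = 2 × (3.168 / 1.05)² = 18.21.
Round up to the next whole unit.

n = 19 per group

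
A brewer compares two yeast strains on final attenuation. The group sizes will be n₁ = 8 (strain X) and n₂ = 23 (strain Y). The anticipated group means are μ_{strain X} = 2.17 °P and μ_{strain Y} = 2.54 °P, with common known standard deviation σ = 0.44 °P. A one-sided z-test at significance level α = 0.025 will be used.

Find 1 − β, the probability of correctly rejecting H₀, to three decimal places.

Power ≈ 0.535

Standardized effect: d = |μ_{strain X} − μ_{strain Y}| / σ = |2.17 − 2.54| / 0.44 = 0.8409
Noncentrality parameter: δ = d / √(1/n₁ + 1/n₂) = 0.8409 / √(1/8 + 1/23) = 2.0487
Critical value for a one-sided test at α = 0.025: z_α = 1.960.
Power = Φ(δ − 1.960) = Φ(0.089) = 0.5354.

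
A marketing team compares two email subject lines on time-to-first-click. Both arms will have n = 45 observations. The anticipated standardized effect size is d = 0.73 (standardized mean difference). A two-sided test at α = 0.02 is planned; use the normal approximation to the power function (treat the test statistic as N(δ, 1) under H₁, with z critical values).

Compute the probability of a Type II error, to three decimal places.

β ≈ 0.128

Noncentrality parameter: δ = d·√(n/2) = 0.73 × √(45/2) = 3.4627
Two-sided α = 0.02 → critical value z_{0.01} = 2.326.
Power = Φ(δ − 2.326) + Φ(−δ − 2.326) = Φ(1.136) + Φ(-5.789) = 0.8721 + 0.0000 = 0.8721.
Type II error: β = 1 − power = 1 − 0.8721 = 0.1279.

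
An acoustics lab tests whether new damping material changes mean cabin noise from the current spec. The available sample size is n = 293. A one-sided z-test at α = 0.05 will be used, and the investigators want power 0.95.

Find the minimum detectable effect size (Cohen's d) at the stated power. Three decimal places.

d ≈ 0.192

Need Φ(δ − 1.645) = 0.95, so δ = 1.645 + 1.645 = 3.290.
δ = d·√n ⇒ d = δ/√n = 3.290/√293 = 0.1922.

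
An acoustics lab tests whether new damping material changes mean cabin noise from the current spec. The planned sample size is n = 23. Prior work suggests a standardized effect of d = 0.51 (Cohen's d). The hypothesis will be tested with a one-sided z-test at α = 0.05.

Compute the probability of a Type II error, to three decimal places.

Noncentrality parameter: δ = d·√n = 0.51 × √23 = 2.4459
One-sided α = 0.05 → critical value z_{0.05} = 1.645.
Power = P(Z > 1.645 − δ) = Φ(0.801) = 0.7884.
Type II error: β = 1 − power = 1 − 0.7884 = 0.2116.

β ≈ 0.212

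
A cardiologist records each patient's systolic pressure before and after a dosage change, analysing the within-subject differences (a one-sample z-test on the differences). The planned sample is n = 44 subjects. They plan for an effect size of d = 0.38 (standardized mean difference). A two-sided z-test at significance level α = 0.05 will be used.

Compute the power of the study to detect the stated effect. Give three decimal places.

Noncentrality parameter: δ = d·√n = 0.38 × √44 = 2.5206
Critical value for a two-sided test at α = 0.05: z_{α/2} = 1.960.
Power = Φ(δ − 1.960) + Φ(−δ − 1.960) = Φ(0.561) + Φ(-4.481) = 0.7125 + 0.0000 = 0.7125.

Power ≈ 0.712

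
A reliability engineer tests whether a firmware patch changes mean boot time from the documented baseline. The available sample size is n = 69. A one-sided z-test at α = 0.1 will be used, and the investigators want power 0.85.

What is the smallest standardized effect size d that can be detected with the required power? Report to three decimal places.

d ≈ 0.279

Required noncentrality: δ = z_{0.1} + z_{0.15} = 1.282 + 1.036 = 2.318.
δ = d·√n ⇒ d = δ/√n = 2.318/√69 = 0.2791.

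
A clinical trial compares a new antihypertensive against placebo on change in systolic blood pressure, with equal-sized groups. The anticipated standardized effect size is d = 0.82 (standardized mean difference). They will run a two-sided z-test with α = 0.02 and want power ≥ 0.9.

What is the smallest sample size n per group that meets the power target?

n = 39 per group

For power 0.9 need Φ(δ − z_{0.01}) = 0.9, so δ = z_{0.01} + z_{0.10} = 2.326 + 1.282 = 3.608.
(The Φ(−δ − z_{α/2}) term is vanishingly small for δ > 0 and is dropped in the standard sample-size formula.)
δ = d·√(n/2) ⇒ n = 2(δ/d)² = 2 × (3.608 / 0.82)² = 38.72.
Round up to the next whole unit.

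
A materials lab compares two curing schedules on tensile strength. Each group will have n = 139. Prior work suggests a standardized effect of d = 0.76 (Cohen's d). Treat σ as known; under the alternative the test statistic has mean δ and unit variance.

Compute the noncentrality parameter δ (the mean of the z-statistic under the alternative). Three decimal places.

The noncentrality parameter scales effect size by the design's sample-size factor: δ = d·√(n/2) = 0.76 × √(139/2) = 6.3359

δ ≈ 6.336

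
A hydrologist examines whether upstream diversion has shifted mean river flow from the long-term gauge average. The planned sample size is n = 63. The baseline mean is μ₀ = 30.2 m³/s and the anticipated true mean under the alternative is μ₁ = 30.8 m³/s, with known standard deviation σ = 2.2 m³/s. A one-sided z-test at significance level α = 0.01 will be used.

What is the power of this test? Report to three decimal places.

Power ≈ 0.436

Standardized effect: d = |μ₁ − μ₀| / σ = |30.8 − 30.2| / 2.2 = 0.2727
Noncentrality parameter: δ = d·√n = 0.2727 × √63 = 2.1647
Critical value for a one-sided test at α = 0.01: z_α = 2.326.
Power = Φ(δ − 2.326) = Φ(-0.162) = 0.4358.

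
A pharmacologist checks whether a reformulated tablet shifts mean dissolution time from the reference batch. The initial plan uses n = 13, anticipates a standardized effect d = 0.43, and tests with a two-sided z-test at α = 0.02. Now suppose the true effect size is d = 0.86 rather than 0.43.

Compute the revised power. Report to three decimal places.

Power ≈ 0.781

With d = 0.86: δ = d·√n = 0.86 × √13 = 3.1008. Critical value z_{0.01} = 2.326.
Revised power = Φ(δ − 2.326) + Φ(−δ − 2.326) = Φ(0.774) + Φ(-5.427) = 0.7807 + 0.0000 = 0.7807.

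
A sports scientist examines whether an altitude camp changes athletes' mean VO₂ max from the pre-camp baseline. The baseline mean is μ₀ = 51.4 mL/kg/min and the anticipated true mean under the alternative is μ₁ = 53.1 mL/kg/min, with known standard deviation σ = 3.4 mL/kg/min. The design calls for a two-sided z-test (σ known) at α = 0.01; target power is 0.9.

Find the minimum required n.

Standardized effect: d = |μ₁ − μ₀| / σ = |53.1 − 51.4| / 3.4 = 0.5000
For power 0.9 need Φ(δ − z_{0.005}) = 0.9, so δ = z_{0.005} + z_{0.10} = 2.576 + 1.282 = 3.857.
(Ignoring the negligible lower-tail rejection probability gives the usual closed-form inversion.)
δ = d·√n ⇒ n = (δ/d)² = (3.857 / 0.5000)² = 59.52.
Round up to the next whole unit.

n = 60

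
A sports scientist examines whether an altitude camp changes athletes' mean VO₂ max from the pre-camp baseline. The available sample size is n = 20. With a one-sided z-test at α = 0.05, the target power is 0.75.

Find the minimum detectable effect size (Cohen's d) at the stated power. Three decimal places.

Required noncentrality: δ = z_{0.05} + z_{0.25} = 1.645 + 0.674 = 2.319.
δ = d·√n ⇒ d = δ/√n = 2.319/√20 = 0.5186.

d ≈ 0.519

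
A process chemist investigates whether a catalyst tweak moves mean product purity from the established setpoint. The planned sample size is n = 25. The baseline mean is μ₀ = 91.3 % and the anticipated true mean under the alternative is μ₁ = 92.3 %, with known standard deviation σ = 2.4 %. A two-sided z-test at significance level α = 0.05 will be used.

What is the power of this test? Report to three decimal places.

Power ≈ 0.549

Standardized effect: d = |μ₁ − μ₀| / σ = |92.3 − 91.3| / 2.4 = 0.4167
Noncentrality parameter: δ = d·√n = 0.4167 × √25 = 2.0833
Two-sided α = 0.05 → critical value z_{0.025} = 1.960.
Power = Φ(δ − 1.960) + Φ(−δ − 1.960) = Φ(0.123) + Φ(-4.043) = 0.5491 + 0.0000 = 0.5491.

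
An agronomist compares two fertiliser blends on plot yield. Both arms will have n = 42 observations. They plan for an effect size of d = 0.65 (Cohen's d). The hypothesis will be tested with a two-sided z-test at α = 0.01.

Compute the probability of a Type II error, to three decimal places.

β ≈ 0.344

Noncentrality parameter: δ = d·√(n/2) = 0.65 × √(42/2) = 2.9787
Two-sided α = 0.01 → critical value z_{0.005} = 2.576.
Power = Φ(δ − 2.576) + Φ(−δ − 2.576) = Φ(0.403) + Φ(-5.555) = 0.6565 + 0.0000 = 0.6565.
Type II error: β = 1 − power = 1 − 0.6565 = 0.3435.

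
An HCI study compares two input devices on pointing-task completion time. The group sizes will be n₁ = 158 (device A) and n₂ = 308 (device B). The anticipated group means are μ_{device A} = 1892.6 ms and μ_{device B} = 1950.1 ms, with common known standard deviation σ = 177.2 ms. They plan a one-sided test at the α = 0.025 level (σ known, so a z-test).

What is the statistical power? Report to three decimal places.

Power ≈ 0.912

Standardized effect: d = |μ_{device A} − μ_{device B}| / σ = |1892.6 − 1950.1| / 177.2 = 0.3245
Noncentrality parameter: δ = d / √(1/n₁ + 1/n₂) = 0.3245 / √(1/158 + 1/308) = 3.3160
One-sided α = 0.025 → critical value z_{0.025} = 1.960.
Power = Φ(δ − 1.960) = Φ(1.356) = 0.9125.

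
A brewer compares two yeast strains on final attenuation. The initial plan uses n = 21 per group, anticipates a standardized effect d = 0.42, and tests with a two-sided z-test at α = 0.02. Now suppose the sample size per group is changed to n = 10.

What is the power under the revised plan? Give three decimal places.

Power ≈ 0.083

With n = 10 per group: δ = d·√(n/2) = 0.42 × √(10/2) = 0.9391. Critical value z_{0.01} = 2.326.
Revised power = Φ(δ − 2.326) + Φ(−δ − 2.326) = Φ(-1.387) + Φ(-3.265) = 0.0827 + 0.0005 = 0.0832.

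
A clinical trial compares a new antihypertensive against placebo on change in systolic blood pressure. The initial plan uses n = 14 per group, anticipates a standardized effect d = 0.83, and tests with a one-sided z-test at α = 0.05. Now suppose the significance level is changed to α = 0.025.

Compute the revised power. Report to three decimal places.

Power ≈ 0.593

δ = d·√(n/2) = 0.83 × √(14/2) = 2.1960 (unchanged). New critical value: z_{0.025} = 1.960.
Revised power = P(Z > 1.960 − δ) = Φ(0.236) = 0.5933.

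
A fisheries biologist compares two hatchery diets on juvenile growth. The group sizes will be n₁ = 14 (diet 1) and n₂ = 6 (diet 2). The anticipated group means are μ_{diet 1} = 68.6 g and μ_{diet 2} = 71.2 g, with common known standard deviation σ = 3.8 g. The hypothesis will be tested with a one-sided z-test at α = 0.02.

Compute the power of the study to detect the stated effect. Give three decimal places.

Power ≈ 0.257

Standardized effect: d = |μ_{diet 1} − μ_{diet 2}| / σ = |68.6 − 71.2| / 3.8 = 0.6842
Noncentrality parameter: δ = d / √(1/n₁ + 1/n₂) = 0.6842 / √(1/14 + 1/6) = 1.4022
One-sided α = 0.02 → critical value z_{0.02} = 2.054.
Power = Φ(δ − 2.054) = Φ(-0.652) = 0.2574.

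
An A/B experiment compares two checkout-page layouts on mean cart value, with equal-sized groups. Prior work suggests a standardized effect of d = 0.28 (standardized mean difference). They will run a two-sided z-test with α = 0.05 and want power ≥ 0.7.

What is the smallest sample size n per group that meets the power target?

n = 158 per group

For power 0.7 need Φ(δ − z_{0.025}) = 0.7, so δ = z_{0.025} + z_{0.30} = 1.960 + 0.524 = 2.484.
(The Φ(−δ − z_{α/2}) term is vanishingly small for δ > 0 and is dropped in the standard sample-size formula.)
δ = d·√(n/2) ⇒ n = 2(δ/d)² = 2 × (2.484 / 0.28)² = 157.45.
Rounding up, n = 158 per group.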